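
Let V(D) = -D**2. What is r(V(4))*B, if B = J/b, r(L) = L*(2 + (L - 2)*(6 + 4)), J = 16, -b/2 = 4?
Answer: -5696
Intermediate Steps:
b = -8 (b = -2*4 = -8)
r(L) = L*(-18 + 10*L) (r(L) = L*(2 + (-2 + L)*10) = L*(2 + (-20 + 10*L)) = L*(-18 + 10*L))
B = -2 (B = 16/(-8) = 16*(-1/8) = -2)
r(V(4))*B = (2*(-1*4**2)*(-9 + 5*(-1*4**2)))*(-2) = (2*(-1*16)*(-9 + 5*(-1*16)))*(-2) = (2*(-16)*(-9 + 5*(-16)))*(-2) = (2*(-16)*(-9 - 80))*(-2) = (2*(-16)*(-89))*(-2) = 2848*(-2) = -5696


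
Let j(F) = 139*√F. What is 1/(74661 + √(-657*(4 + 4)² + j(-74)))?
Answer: 1/(74661 + √(-42048 + 139*I*√74)) ≈ 1.3393e-5 - 3.679e-8*I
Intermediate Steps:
1/(74661 + √(-657*(4 + 4)² + j(-74))) = 1/(74661 + √(-657*(4 + 4)² + 139*√(-74))) = 1/(74661 + √(-657*8² + 139*(I*√74))) = 1/(74661 + √(-657*64 + 139*I*√74)) = 1/(74661 + √(-42048 + 139*I*√74))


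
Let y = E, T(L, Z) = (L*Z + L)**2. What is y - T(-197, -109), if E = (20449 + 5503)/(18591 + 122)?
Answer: -8470779551536/18713 ≈ -4.5267e+8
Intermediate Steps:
E = 25952/18713 ≈ 1.3868
T(L, Z) = (L + L*Z)**2
y = 25952/18713 ≈ 1.3868
y - T(-197, -109) = 25952/18713 - (-197)**2*(1 - 109)**2 = 25952/18713 - 38809*(-108)**2 = 25952/18713 - 38809*11664 = 25952/18713 - 1*452668176 = 25952/18713 - 452668176 = -8470779551536/18713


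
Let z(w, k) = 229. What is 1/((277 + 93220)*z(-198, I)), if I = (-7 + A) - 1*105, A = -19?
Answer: 1/21410813 ≈ 4.6705e-8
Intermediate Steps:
I = -131 (I = (-7 - 19) - 1*105 = -26 - 105 = -131)
1/((277 + 93220)*z(-198, I)) = 1/((277 + 93220)*229) = (1/229)/93497 = (1/93497)*(1/229) = 1/21410813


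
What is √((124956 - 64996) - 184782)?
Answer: I*√124822 ≈ 353.3*I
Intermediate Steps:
√((124956 - 64996) - 184782) = √(59960 - 184782) = √(-124822) = I*√124822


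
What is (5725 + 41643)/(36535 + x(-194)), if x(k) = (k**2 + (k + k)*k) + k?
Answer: 47368/149249 ≈ 0.31738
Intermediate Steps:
x(k) = k + 3*k**2 (x(k) = (k**2 + (2*k)*k) + k = (k**2 + 2*k**2) + k = 3*k**2 + k = k + 3*k**2)
(5725 + 41643)/(36535 + x(-194)) = (5725 + 41643)/(36535 - 194*(1 + 3*(-194))) = 47368/(36535 - 194*(1 - 582)) = 47368/(36535 - 194*(-581)) = 47368/(36535 + 112714) = 47368/149249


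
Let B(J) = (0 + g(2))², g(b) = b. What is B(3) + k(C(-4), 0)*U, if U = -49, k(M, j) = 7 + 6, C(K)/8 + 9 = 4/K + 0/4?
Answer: -633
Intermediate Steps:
C(K) = -72 + 32/K (C(K) = -72 + 8*(4/K + 0/4) = -72 + 8*(4/K + 0*(¼)) = -72 + 8*(4/K + 0) = -72 + 8*(4/K) = -72 + 32/K)
k(M, j) = 13
B(J) = 4 (B(J) = (0 + 2)² = 2² = 4)
B(3) + k(C(-4), 0)*U = 4 + 13*(-49) = 4 - 637 = -633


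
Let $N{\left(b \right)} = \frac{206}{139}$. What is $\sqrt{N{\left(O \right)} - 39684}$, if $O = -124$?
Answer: $\frac{i \sqrt{766705930}}{139} \approx 199.2 i$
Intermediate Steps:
$N{\left(b \right)} = \frac{206}{139}$ ($N{\left(b \right)} = 206 \cdot \frac{1}{139} = \frac{206}{139}$)
$\sqrt{N{\left(O \right)} - 39684} = \sqrt{\frac{206}{139} - 39684} = \sqrt{- \frac{5515870}{139}} = \frac{i \sqrt{766705930}}{139}$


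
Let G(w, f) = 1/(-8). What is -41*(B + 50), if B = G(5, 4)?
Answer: -16359/8 ≈ -2044.9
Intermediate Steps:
G(w, f) = -1/8
B = -1/8 ≈ -0.12500
-41*(B + 50) = -41*(-1/8 + 50) = -41*399/8 = -16359/8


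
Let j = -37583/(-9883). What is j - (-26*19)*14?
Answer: 68388411/9883 ≈ 6919.8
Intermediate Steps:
j = 37583/9883 (j = -37583*(-1/9883) = 37583/9883 ≈ 3.8028)
j - (-26*19)*14 = 37583/9883 - (-26*19)*14 = 37583/9883 - (-494)*14 = 37583/9883 - 1*(-6916) = 37583/9883 + 6916 = 68388411/9883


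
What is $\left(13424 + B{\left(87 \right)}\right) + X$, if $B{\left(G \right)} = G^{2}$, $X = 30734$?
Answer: $51727$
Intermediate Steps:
$\left(13424 + B{\left(87 \right)}\right) + X = \left(13424 + 87^{2}\right) + 30734 = \left(13424 + 7569\right) + 30734 = 20993 + 30734 = 51727$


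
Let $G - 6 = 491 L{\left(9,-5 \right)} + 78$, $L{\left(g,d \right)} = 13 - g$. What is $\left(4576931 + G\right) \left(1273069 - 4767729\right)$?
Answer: $-16001974752140$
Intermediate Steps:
$G = 2048$ ($G = 6 + \left(491 \left(13 - 9\right) + 78\right) = 6 + \left(491 \cdot 4 + 78\right) = 6 + \left(1964 + 78\right) = 6 + 2042 = 2048$)
$\left(4576931 + G\right) \left(1273069 - 4767729\right) = \left(4576931 + 2048\right) \left(1273069 - 4767729\right) = 4578979 \left(-3494660\right) = -16001974752140$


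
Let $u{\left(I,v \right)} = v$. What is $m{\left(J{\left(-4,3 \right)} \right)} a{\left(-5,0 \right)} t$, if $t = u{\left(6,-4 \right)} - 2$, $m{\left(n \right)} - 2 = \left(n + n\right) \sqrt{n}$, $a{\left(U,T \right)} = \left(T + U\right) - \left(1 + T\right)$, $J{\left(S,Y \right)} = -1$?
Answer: $72 - 72 i \approx 72.0 - 72.0 i$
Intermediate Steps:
$a{\left(U,T \right)} = -1 + U$
$m{\left(n \right)} = 2 + 2 n^{\frac{3}{2}}$ ($m{\left(n \right)} = 2 + \left(n + n\right) \sqrt{n} = 2 + 2 n \sqrt{n} = 2 + 2 n^{\frac{3}{2}}$)
$t = -6$ ($t = -4 - 2 = -6$)
$m{\left(J{\left(-4,3 \right)} \right)} a{\left(-5,0 \right)} t = \left(2 + 2 \left(-1\right)^{\frac{3}{2}}\right) \left(-1 - 5\right) \left(-6\right) = \left(2 + 2 \left(- i\right)\right) \left(-6\right) \left(-6\right) = \left(2 - 2 i\right) \left(-6\right) \left(-6\right) = \left(-12 + 12 i\right) \left(-6\right) = 72 - 72 i$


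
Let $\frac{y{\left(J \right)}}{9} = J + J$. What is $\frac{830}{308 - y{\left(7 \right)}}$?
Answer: $\frac{415}{91} \approx 4.5604$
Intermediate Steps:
$y{\left(J \right)} = 18 J$ ($y{\left(J \right)} = 9 \left(J + J\right) = 9 \cdot 2 J = 18 J$)
$\frac{830}{308 - y{\left(7 \right)}} = \frac{830}{308 - 18 \cdot 7} = \frac{830}{308 - 126} = \frac{830}{182} = 830 \cdot \frac{1}{182} = \frac{415}{91}$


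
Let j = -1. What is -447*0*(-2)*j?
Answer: 0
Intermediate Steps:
-447*0*(-2)*j = -447*0*(-2)*(-1) = -0*(-1) = -447*0 = 0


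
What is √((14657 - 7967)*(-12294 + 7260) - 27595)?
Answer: I*√33705055 ≈ 5805.6*I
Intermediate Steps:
√((14657 - 7967)*(-12294 + 7260) - 27595) = √(6690*(-5034) - 27595) = √(-33677460 - 27595) = √(-33705055) = I*√33705055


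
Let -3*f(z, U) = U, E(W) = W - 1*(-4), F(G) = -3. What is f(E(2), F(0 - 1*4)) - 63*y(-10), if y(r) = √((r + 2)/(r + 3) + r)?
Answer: 1 - 9*I*√434 ≈ 1.0 - 187.49*I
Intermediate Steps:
E(W) = 4 + W (E(W) = W + 4 = 4 + W)
f(z, U) = -U/3
y(r) = √(r + (2 + r)/(3 + r)) (y(r) = √((2 + r)/(3 + r) + r) = √(r + (2 + r)/(3 + r)))
f(E(2), F(0 - 1*4)) - 63*y(-10) = -⅓*(-3) - 63*√(2 - 10 - 10*(3 - 10))*(I*√7/7) = 1 - 63*√(2 - 10 - 10*(-7))*(I*√7/7) = 1 - 63*I*√7*√(2 - 10 + 70)/7 = 1 - 63*I*√434/7 = 1 - 9*I*√434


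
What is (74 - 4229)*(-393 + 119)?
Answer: 1138470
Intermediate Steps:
(74 - 4229)*(-393 + 119) = -4155*(-274) = 1138470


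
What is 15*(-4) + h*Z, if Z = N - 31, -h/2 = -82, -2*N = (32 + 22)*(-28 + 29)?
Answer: -9572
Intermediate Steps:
N = -27 (N = -(32 + 22)*(-28 + 29)/2 = -27 ≈ -27.000)
h = 164 (h = -2*(-82) = 164)
Z = -58 (Z = -27 - 31 = -58)
15*(-4) + h*Z = 15*(-4) + 164*(-58) = -60 - 9512 = -9572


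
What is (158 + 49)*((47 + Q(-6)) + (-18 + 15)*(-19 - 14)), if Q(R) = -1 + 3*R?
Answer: 26289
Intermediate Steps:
(158 + 49)*((47 + Q(-6)) + (-18 + 15)*(-19 - 14)) = (158 + 49)*((47 + (-1 + 3*(-6))) + (-18 + 15)*(-19 - 14)) = 207*((47 + (-1 - 18)) - 3*(-33)) = 207*((47 - 19) + 99) = 207*(28 + 99) = 207*127 = 26289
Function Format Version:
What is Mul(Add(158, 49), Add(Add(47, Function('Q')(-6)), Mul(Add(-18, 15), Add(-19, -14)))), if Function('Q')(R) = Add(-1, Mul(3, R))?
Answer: 26289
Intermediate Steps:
Mul(Add(158, 49), Add(Add(47, Function('Q')(-6)), Mul(Add(-18, 15), Add(-19, -14)))) = Mul(Add(158, 49), Add(Add(47, Add(-1, Mul(3, -6))), Mul(Add(-18, 15), Add(-19, -14)))) = Mul(207, Add(Add(47, Add(-1, -18)), Mul(-3, -33))) = Mul(207, Add(Add(47, -19), 99)) = Mul(207, Add(28, 99)) = Mul(207, 127) = 26289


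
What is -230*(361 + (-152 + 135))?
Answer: -79120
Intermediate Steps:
-230*(361 + (-152 + 135)) = -230*(361 - 17) = -230*344 = -79120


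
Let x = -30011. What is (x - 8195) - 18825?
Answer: -57031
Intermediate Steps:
(x - 8195) - 18825 = (-30011 - 8195) - 18825 = -38206 - 18825 = -57031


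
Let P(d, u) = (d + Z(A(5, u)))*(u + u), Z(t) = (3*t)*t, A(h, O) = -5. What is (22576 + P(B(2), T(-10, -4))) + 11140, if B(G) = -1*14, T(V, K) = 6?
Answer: 34448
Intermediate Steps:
Z(t) = 3*t²
B(G) = -14
P(d, u) = 2*u*(75 + d) (P(d, u) = (d + 3*(-5)²)*(u + u) = (d + 3*25)*(2*u) = (d + 75)*(2*u) = (75 + d)*(2*u) = 2*u*(75 + d))
(22576 + P(B(2), T(-10, -4))) + 11140 = (22576 + 2*6*(75 - 14)) + 11140 = (22576 + 2*6*61) + 11140 = (22576 + 732) + 11140 = 23308 + 11140 = 34448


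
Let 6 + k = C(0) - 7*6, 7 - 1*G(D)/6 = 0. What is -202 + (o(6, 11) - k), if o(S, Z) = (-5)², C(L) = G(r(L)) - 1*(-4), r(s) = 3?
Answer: -175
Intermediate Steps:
G(D) = 42 (G(D) = 42 - 6*0 = 42 + 0 = 42)
C(L) = 46 (C(L) = 42 - 1*(-4) = 42 + 4 = 46)
o(S, Z) = 25
k = -2 (k = -6 + (46 - 7*6) = -6 + (46 - 42) = -6 + 4 = -2)
-202 + (o(6, 11) - k) = -202 + (25 - 1*(-2)) = -202 + (25 + 2) = -202 + 27 = -175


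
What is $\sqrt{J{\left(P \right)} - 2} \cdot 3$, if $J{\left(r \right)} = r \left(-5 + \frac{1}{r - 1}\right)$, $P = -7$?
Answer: $\frac{3 \sqrt{542}}{4} \approx 17.461$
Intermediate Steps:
$J{\left(r \right)} = r \left(-5 + \frac{1}{-1 + r}\right)$
$\sqrt{J{\left(P \right)} - 2} \cdot 3 = \sqrt{- \frac{7 \left(6 - -35\right)}{-1 - 7} - 2} \cdot 3 = \sqrt{- \frac{7 \left(6 + 35\right)}{-8} - 2} \cdot 3 = \sqrt{\left(-7\right) \left(- \frac{1}{8}\right) 41 - 2} \cdot 3 = \sqrt{\frac{287}{8} - 2} \cdot 3 = \sqrt{\frac{271}{8}} \cdot 3 = \frac{\sqrt{542}}{4} \cdot 3 = \frac{3 \sqrt{542}}{4}$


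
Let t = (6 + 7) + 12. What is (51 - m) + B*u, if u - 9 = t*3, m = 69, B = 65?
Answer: 5442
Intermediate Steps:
t = 25 (t = 13 + 12 = 25)
u = 84 (u = 9 + 25*3 = 9 + 75 = 84)
(51 - m) + B*u = (51 - 1*69) + 65*84 = (51 - 69) + 5460 = -18 + 5460 = 5442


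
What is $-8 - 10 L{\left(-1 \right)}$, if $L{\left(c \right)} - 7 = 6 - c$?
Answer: $-148$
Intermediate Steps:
$L{\left(c \right)} = 13 - c$ ($L{\left(c \right)} = 7 - \left(-6 + c\right) = 13 - c$)
$-8 - 10 L{\left(-1 \right)} = -8 - 10 \left(13 - -1\right) = -8 - 10 \left(13 + 1\right) = -8 - 140 = -148$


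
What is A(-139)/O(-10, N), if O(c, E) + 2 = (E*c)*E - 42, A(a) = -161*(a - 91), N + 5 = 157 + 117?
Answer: -18515/361827 ≈ -0.051171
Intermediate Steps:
N = 269 (N = -5 + (157 + 117) = -5 + 274 = 269)
A(a) = 14651 - 161*a (A(a) = -161*(-91 + a) = 14651 - 161*a)
O(c, E) = -44 + c*E**2 (O(c, E) = -2 + ((E*c)*E - 42) = -2 + (c*E**2 - 42) = -2 + (-42 + c*E**2) = -44 + c*E**2)
A(-139)/O(-10, N) = (14651 - 161*(-139))/(-44 - 10*269**2) = (14651 + 22379)/(-44 - 10*72361) = 37030/(-44 - 723610) = 37030/(-723654) = 37030*(-1/723654) = -18515/361827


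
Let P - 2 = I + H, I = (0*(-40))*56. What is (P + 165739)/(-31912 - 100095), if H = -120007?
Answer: -45734/132007 ≈ -0.34645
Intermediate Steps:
I = 0 (I = 0*56 = 0)
P = -120005 (P = 2 + (0 - 120007) = 2 - 120007 = -120005)
(P + 165739)/(-31912 - 100095) = (-120005 + 165739)/(-31912 - 100095) = 45734/(-132007) = 45734*(-1/132007) = -45734/132007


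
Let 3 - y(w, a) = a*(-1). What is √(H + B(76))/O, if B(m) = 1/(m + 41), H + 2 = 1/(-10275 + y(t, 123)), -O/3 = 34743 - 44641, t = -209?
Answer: I*√34667678162/3917737278 ≈ 4.7526e-5*I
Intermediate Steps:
y(w, a) = 3 + a (y(w, a) = 3 - a*(-1) = 3 - (-1)*a = 3 + a)
O = 29694 (O = -3*(34743 - 44641) = -3*(-9898) = 29694)
H = -20299/10149 (H = -2 + 1/(-10275 + (3 + 123)) = -2 + 1/(-10275 + 126) = -2 + 1/(-10149) = -2 - 1/10149 = -20299/10149 ≈ -2.0001)
B(m) = 1/(41 + m)
√(H + B(76))/O = √(-20299/10149 + 1/(41 + 76))/29694 = √(-20299/10149 + 1/117)*(1/29694) = √(-788278/395811)*(1/29694) = (I*√34667678162/131937)*(1/29694) = I*√34667678162/3917737278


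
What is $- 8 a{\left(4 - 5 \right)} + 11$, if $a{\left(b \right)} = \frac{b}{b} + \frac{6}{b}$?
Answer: $51$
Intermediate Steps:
$a{\left(b \right)} = 1 + \frac{6}{b}$
$- 8 a{\left(4 - 5 \right)} + 11 = - 8 \frac{6 + \left(4 - 5\right)}{4 - 5} + 11 = - 8 \frac{6 - 1}{-1} + 11 = - 8 \left(\left(-1\right) 5\right) + 11 = \left(-8\right) \left(-5\right) + 11 = 40 + 11 = 51$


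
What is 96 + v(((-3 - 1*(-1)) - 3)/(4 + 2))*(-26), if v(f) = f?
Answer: 353/3 ≈ 117.67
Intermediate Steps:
96 + v(((-3 - 1*(-1)) - 3)/(4 + 2))*(-26) = 96 + (((-3 - 1*(-1)) - 3)/(4 + 2))*(-26) = 96 + (((-3 + 1) - 3)/6)*(-26) = 96 + ((-2 - 3)*(⅙))*(-26) = 96 - 5*⅙*(-26) = 96 - ⅚*(-26) = 96 + 65/3 = 353/3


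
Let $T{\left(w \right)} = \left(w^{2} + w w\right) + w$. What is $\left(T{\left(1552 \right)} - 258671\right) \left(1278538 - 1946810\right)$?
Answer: $-3047513450608$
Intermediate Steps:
$T{\left(w \right)} = w + 2 w^{2}$ ($T{\left(w \right)} = \left(w^{2} + w^{2}\right) + w = 2 w^{2} + w = w + 2 w^{2}$)
$\left(T{\left(1552 \right)} - 258671\right) \left(1278538 - 1946810\right) = \left(1552 \left(1 + 2 \cdot 1552\right) - 258671\right) \left(1278538 - 1946810\right) = \left(1552 \left(1 + 3104\right) - 258671\right) \left(1278538 - 1946810\right) = \left(1552 \cdot 3105 - 258671\right) \left(-668272\right) = \left(4818960 - 258671\right) \left(-668272\right) = 4560289 \left(-668272\right) = -3047513450608$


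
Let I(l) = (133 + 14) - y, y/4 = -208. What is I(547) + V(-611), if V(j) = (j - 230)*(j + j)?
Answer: 1028681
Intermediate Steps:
y = -832 (y = 4*(-208) = -832)
I(l) = 979 (I(l) = (133 + 14) - 1*(-832) = 147 + 832 = 979)
V(j) = 2*j*(-230 + j) (V(j) = (-230 + j)*(2*j) = 2*j*(-230 + j))
I(547) + V(-611) = 979 + 2*(-611)*(-230 - 611) = 979 + 2*(-611)*(-841) = 979 + 1027702 = 1028681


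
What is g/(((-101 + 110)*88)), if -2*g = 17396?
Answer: -4349/396 ≈ -10.982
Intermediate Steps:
g = -8698 (g = -½*17396 = -8698)
g/(((-101 + 110)*88)) = -8698*1/(88*(-101 + 110)) = -8698/(9*88) = -8698/792 = -8698*1/792 = -4349/396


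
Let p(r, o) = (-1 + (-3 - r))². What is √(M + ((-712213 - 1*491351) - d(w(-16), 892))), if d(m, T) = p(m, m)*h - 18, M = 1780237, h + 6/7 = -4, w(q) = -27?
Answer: √28383761/7 ≈ 761.09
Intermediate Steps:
h = -34/7 (h = -6/7 - 4 = -34/7 ≈ -4.8571)
p(r, o) = (-4 - r)²
d(m, T) = -18 - 34*(4 + m)²/7 (d(m, T) = (4 + m)²*(-34/7) - 18 = -34*(4 + m)²/7 - 18 = -18 - 34*(4 + m)²/7)
√(M + ((-712213 - 1*491351) - d(w(-16), 892))) = √(1780237 + ((-712213 - 1*491351) - (-18 - 34*(4 - 27)²/7))) = √(1780237 + ((-712213 - 491351) - (-18 - 34/7*(-23)²))) = √(1780237 + (-1203564 - (-18 - 34/7*529))) = √(1780237 + (-1203564 - (-18 - 17986/7))) = √(1780237 + (-1203564 - 1*(-18112/7))) = √(1780237 + (-1203564 + 18112/7)) = √(1780237 - 8406836/7) = √(4054823/7) = √28383761/7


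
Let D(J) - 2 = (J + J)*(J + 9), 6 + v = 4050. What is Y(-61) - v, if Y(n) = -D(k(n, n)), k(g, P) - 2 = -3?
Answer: -4030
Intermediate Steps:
v = 4044 (v = -6 + 4050 = 4044)
k(g, P) = -1 (k(g, P) = 2 - 3 = -1)
D(J) = 2 + 2*J*(9 + J) (D(J) = 2 + (J + J)*(J + 9) = 2 + (2*J)*(9 + J) = 2 + 2*J*(9 + J))
Y(n) = 14 (Y(n) = -(2 + 2*(-1)² + 18*(-1)) = -(2 + 2*1 - 18) = -(2 + 2 - 18) = -1*(-14) = 14)
Y(-61) - v = 14 - 1*4044 = 14 - 4044 = -4030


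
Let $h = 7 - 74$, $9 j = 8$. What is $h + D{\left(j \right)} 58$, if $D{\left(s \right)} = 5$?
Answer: $223$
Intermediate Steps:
$j = \frac{8}{9}$ ($j = \frac{1}{9} \cdot 8 = \frac{8}{9} \approx 0.88889$)
$h = -67$
$h + D{\left(j \right)} 58 = -67 + 5 \cdot 58 = -67 + 290 = 223$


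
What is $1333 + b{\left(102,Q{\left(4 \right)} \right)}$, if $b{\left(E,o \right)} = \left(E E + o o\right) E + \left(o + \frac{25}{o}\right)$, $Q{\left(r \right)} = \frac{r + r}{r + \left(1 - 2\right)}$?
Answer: $\frac{8506227}{8} \approx 1.0633 \cdot 10^{6}$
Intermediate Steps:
$Q{\left(r \right)} = \frac{2 r}{-1 + r}$ ($Q{\left(r \right)} = \frac{2 r}{r + \left(1 - 2\right)} = \frac{2 r}{r - 1} = \frac{2 r}{-1 + r}$)
$b{\left(E,o \right)} = o + \frac{25}{o} + E \left(E^{2} + o^{2}\right)$ ($b{\left(E,o \right)} = \left(E^{2} + o^{2}\right) E + \left(o + \frac{25}{o}\right) = E \left(E^{2} + o^{2}\right) + \left(o + \frac{25}{o}\right) = o + \frac{25}{o} + E \left(E^{2} + o^{2}\right)$)
$1333 + b{\left(102,Q{\left(4 \right)} \right)} = 1333 + \left(2 \cdot 4 \frac{1}{-1 + 4} + 102^{3} + \frac{25}{2 \cdot 4 \frac{1}{-1 + 4}} + 102 \left(2 \cdot 4 \frac{1}{-1 + 4}\right)^{2}\right) = 1333 + \left(2 \cdot 4 \cdot \frac{1}{3} + 1061208 + \frac{25}{2 \cdot 4 \cdot \frac{1}{3}} + 102 \left(2 \cdot 4 \cdot \frac{1}{3}\right)^{2}\right) = 1333 + \left(\frac{8}{3} + 1061208 + \frac{25}{\frac{8}{3}} + 102 \left(\frac{8}{3}\right)^{2}\right) = 1333 + \left(\frac{8}{3} + 1061208 + 25 \cdot \frac{3}{8} + 102 \cdot \frac{64}{9}\right) = 1333 + \left(\frac{8}{3} + 1061208 + \frac{75}{8} + \frac{2176}{3}\right) = 1333 + \frac{8495563}{8} = \frac{8506227}{8}$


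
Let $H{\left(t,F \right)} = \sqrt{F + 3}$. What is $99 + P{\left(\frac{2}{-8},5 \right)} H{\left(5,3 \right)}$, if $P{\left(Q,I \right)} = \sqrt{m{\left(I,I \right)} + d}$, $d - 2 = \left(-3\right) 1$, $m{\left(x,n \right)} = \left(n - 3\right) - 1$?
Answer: $99$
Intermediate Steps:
$H{\left(t,F \right)} = \sqrt{3 + F}$
$m{\left(x,n \right)} = -4 + n$ ($m{\left(x,n \right)} = \left(-3 + n\right) - 1 = -4 + n$)
$d = -1$ ($d = 2 - 3 = -1$)
$P{\left(Q,I \right)} = \sqrt{-5 + I}$ ($P{\left(Q,I \right)} = \sqrt{\left(-4 + I\right) - 1} = \sqrt{-5 + I}$)
$99 + P{\left(\frac{2}{-8},5 \right)} H{\left(5,3 \right)} = 99 + \sqrt{-5 + 5} \sqrt{3 + 3} = 99 + \sqrt{0} \sqrt{6} = 99 + 0 \sqrt{6} = 99 + 0 = 99$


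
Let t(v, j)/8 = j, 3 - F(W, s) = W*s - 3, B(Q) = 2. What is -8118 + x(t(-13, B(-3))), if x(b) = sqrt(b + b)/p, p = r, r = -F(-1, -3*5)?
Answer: -8118 + 4*sqrt(2)/9 ≈ -8117.4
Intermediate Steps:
F(W, s) = 6 - W*s (F(W, s) = 3 - (W*s - 3) = 3 - (-3 + W*s) = 3 + (3 - W*s) = 6 - W*s)
t(v, j) = 8*j
r = 9 (r = -(6 - 1*(-1)*(-3*5)) = -(6 - 1*(-1)*(-15)) = -(6 - 15) = -1*(-9) = 9)
p = 9
x(b) = sqrt(2)*sqrt(b)/9 (x(b) = sqrt(b + b)/9 = sqrt(2*b)*(1/9) = (sqrt(2)*sqrt(b))*(1/9) = sqrt(2)*sqrt(b)/9)
-8118 + x(t(-13, B(-3))) = -8118 + sqrt(2)*sqrt(8*2)/9 = -8118 + sqrt(2)*sqrt(16)/9 = -8118 + (1/9)*sqrt(2)*4 = -8118 + 4*sqrt(2)/9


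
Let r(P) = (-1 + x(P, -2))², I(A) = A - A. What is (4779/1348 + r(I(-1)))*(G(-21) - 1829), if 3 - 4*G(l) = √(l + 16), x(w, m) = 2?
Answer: -44806751/5392 - 6127*I*√5/5392 ≈ -8309.9 - 2.5409*I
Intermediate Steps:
I(A) = 0
G(l) = ¾ - √(16 + l)/4 (G(l) = ¾ - √(l + 16)/4 = ¾ - √(16 + l)/4)
r(P) = 1 (r(P) = (-1 + 2)² = 1² = 1)
(4779/1348 + r(I(-1)))*(G(-21) - 1829) = (4779/1348 + 1)*((¾ - √(16 - 21)/4) - 1829) = (4779*(1/1348) + 1)*((¾ - I*√5/4) - 1829) = (4779/1348 + 1)*((¾ - I*√5/4) - 1829) = 6127*((¾ - I*√5/4) - 1829)/1348 = 6127*(-7313/4 - I*√5/4)/1348 = -44806751/5392 - 6127*I*√5/5392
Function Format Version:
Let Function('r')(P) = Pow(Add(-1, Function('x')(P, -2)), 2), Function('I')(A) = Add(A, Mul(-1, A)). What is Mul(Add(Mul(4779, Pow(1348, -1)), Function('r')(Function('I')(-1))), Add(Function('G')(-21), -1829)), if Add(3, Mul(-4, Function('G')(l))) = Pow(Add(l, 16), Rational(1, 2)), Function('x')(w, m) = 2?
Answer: Add(Rational(-44806751, 5392), Mul(Rational(-6127, 5392), I, Pow(5, Rational(1, 2)))) ≈ Add(-8309.9, Mul(-2.5409, I))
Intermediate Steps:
Function('I')(A) = 0
Function('G')(l) = Add(Rational(3, 4), Mul(Rational(-1, 4), Pow(Add(16, l), Rational(1, 2)))) (Function('G')(l) = Add(Rational(3, 4), Mul(Rational(-1, 4), Pow(Add(l, 16), Rational(1, 2)))) = Add(Rational(3, 4), Mul(Rational(-1, 4), Pow(Add(16, l), Rational(1, 2)))))
Function('r')(P) = 1 (Function('r')(P) = Pow(Add(-1, 2), 2) = Pow(1, 2) = 1)
Mul(Add(Mul(4779, Pow(1348, -1)), Function('r')(Function('I')(-1))), Add(Function('G')(-21), -1829)) = Mul(Add(Mul(4779, Pow(1348, -1)), 1), Add(Add(Rational(3, 4), Mul(Rational(-1, 4), Pow(Add(16, -21), Rational(1, 2)))), -1829)) = Mul(Add(Mul(4779, Rational(1, 1348)), 1), Add(Add(Rational(3, 4), Mul(Rational(-1, 4), Pow(-5, Rational(1, 2)))), -1829)) = Mul(Add(Rational(4779, 1348), 1), Add(Add(Rational(3, 4), Mul(Rational(-1, 4), Mul(I, Pow(5, Rational(1, 2))))), -1829)) = Mul(Rational(6127, 1348), Add(Add(Rational(3, 4), Mul(Rational(-1, 4), I, Pow(5, Rational(1, 2)))), -1829)) = Mul(Rational(6127, 1348), Add(Rational(-7313, 4), Mul(Rational(-1, 4), I, Pow(5, Rational(1, 2))))) = Add(Rational(-44806751, 5392), Mul(Rational(-6127, 5392), I, Pow(5, Rational(1, 2))))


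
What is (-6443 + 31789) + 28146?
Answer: 53492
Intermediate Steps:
(-6443 + 31789) + 28146 = 25346 + 28146 = 53492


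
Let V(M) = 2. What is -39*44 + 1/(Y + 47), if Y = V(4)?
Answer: -84083/49 ≈ -1716.0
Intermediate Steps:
Y = 2
-39*44 + 1/(Y + 47) = -39*44 + 1/(2 + 47) = -1716 + 1/49 = -84083/49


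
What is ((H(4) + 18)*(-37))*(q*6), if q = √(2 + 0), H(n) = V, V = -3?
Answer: -3330*√2 ≈ -4709.3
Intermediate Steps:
H(n) = -3
q = √2 ≈ 1.4142
((H(4) + 18)*(-37))*(q*6) = ((-3 + 18)*(-37))*(√2*6) = (15*(-37))*(6*√2) = -3330*√2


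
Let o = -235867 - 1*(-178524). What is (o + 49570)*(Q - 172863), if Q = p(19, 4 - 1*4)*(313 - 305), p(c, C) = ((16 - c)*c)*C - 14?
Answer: 1344534675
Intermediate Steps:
o = -57343 (o = -235867 + 178524 = -57343)
p(c, C) = -14 + C*c*(16 - c) (p(c, C) = (c*(16 - c))*C - 14 = C*c*(16 - c) - 14 = -14 + C*c*(16 - c))
Q = -112 (Q = (-14 - 1*(4 - 1*4)*19² + 16*(4 - 1*4)*19)*(313 - 305) = (-14 - 1*(4 - 4)*361 + 16*(4 - 4)*19)*8 = (-14 - 1*0*361 + 16*0*19)*8 = (-14 + 0 + 0)*8 = -14*8 = -112)
(o + 49570)*(Q - 172863) = (-57343 + 49570)*(-112 - 172863) = -7773*(-172975) = 1344534675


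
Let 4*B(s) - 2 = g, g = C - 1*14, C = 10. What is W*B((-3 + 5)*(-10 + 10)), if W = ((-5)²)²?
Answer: -625/2 ≈ -312.50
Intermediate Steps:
g = -4 (g = 10 - 1*14 = 10 - 14 = -4)
W = 625 (W = 25² = 625)
B(s) = -½ (B(s) = ½ + (¼)*(-4) = ½ - 1 = -½)
W*B((-3 + 5)*(-10 + 10)) = 625*(-½) = -625/2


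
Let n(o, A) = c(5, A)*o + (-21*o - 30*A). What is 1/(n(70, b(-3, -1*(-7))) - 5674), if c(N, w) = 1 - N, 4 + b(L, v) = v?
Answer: -1/7514 ≈ -0.00013308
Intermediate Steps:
b(L, v) = -4 + v
n(o, A) = -30*A - 25*o (n(o, A) = (1 - 1*5)*o + (-21*o - 30*A) = (1 - 5)*o + (-30*A - 21*o) = -4*o + (-30*A - 21*o) = -30*A - 25*o)
1/(n(70, b(-3, -1*(-7))) - 5674) = 1/((-30*(-4 - 1*(-7)) - 25*70) - 5674) = 1/((-30*(-4 + 7) - 1750) - 5674) = 1/((-30*3 - 1750) - 5674) = 1/((-90 - 1750) - 5674) = 1/(-1840 - 5674) = 1/(-7514) = -1/7514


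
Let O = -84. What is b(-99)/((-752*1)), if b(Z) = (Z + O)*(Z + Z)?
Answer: -18117/376 ≈ -48.184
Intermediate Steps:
b(Z) = 2*Z*(-84 + Z) (b(Z) = (Z - 84)*(Z + Z) = (-84 + Z)*(2*Z) = 2*Z*(-84 + Z))
b(-99)/((-752*1)) = (2*(-99)*(-84 - 99))/((-752*1)) = (2*(-99)*(-183))/(-752) = 36234*(-1/752) = -18117/376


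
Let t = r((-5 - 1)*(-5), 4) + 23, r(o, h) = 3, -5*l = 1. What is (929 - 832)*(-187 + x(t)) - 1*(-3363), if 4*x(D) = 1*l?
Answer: -295617/20 ≈ -14781.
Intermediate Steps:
l = -⅕ (l = -⅕*1 = -⅕ ≈ -0.20000)
t = 26 (t = 3 + 23 = 26)
x(D) = -1/20 (x(D) = (1*(-⅕))/4 = (¼)*(-⅕) = -1/20)
(929 - 832)*(-187 + x(t)) - 1*(-3363) = (929 - 832)*(-187 - 1/20) - 1*(-3363) = 97*(-3741/20) + 3363 = -362877/20 + 3363 = -295617/20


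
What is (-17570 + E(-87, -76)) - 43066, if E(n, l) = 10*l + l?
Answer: -61472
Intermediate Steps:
E(n, l) = 11*l
(-17570 + E(-87, -76)) - 43066 = (-17570 + 11*(-76)) - 43066 = (-17570 - 836) - 43066 = -18406 - 43066 = -61472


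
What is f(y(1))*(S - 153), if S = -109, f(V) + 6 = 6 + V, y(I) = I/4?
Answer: -131/2 ≈ -65.500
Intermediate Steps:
y(I) = I/4 (y(I) = I*(¼) = I/4)
f(V) = V (f(V) = -6 + (6 + V) = V)
f(y(1))*(S - 153) = ((¼)*1)*(-109 - 153) = (¼)*(-262) = -131/2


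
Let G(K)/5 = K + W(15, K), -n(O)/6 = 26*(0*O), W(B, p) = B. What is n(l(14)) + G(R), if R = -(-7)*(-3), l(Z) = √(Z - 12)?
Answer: -30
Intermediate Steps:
l(Z) = √(-12 + Z)
n(O) = 0 (n(O) = -156*0*O = -156*0 = -6*0 = 0)
R = -21 (R = -1*21 = -21)
G(K) = 75 + 5*K (G(K) = 5*(K + 15) = 5*(15 + K) = 75 + 5*K)
n(l(14)) + G(R) = 0 + (75 + 5*(-21)) = 0 + (75 - 105) = 0 - 30 = -30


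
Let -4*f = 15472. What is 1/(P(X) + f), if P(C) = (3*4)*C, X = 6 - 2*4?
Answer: -1/3892 ≈ -0.00025694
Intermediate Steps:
f = -3868 (f = -1/4*15472 = -3868)
X = -2 (X = 6 - 8 = -2)
P(C) = 12*C
1/(P(X) + f) = 1/(12*(-2) - 3868) = 1/(-24 - 3868) = 1/(-3892) = -1/3892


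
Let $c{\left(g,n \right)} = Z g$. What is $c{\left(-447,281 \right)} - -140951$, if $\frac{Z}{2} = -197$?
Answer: $317069$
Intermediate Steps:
$Z = -394$ ($Z = 2 \left(-197\right) = -394$)
$c{\left(g,n \right)} = - 394 g$
$c{\left(-447,281 \right)} - -140951 = \left(-394\right) \left(-447\right) - -140951 = 176118 + 140951 = 317069$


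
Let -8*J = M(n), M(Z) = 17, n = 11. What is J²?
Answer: 289/64 ≈ 4.5156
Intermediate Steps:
J = -17/8 (J = -⅛*17 = -17/8 ≈ -2.1250)
J² = (-17/8)² = 289/64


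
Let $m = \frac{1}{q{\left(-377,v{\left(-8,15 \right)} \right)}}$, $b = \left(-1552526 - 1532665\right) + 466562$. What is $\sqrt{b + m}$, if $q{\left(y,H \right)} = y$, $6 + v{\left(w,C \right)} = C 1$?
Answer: $\frac{i \sqrt{372183121518}}{377} \approx 1618.2 i$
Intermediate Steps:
$v{\left(w,C \right)} = -6 + C$ ($v{\left(w,C \right)} = -6 + C 1 = -6 + C$)
$b = -2618629$ ($b = -3085191 + 466562 = -2618629$)
$m = - \frac{1}{377}$ ($m = \frac{1}{-377} = - \frac{1}{377} \approx -0.0026525$)
$\sqrt{b + m} = \sqrt{-2618629 - \frac{1}{377}} = \sqrt{- \frac{987223134}{377}} = \frac{i \sqrt{372183121518}}{377}$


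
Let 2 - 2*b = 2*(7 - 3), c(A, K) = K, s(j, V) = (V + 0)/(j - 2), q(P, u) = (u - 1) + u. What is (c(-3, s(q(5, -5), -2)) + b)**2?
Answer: 1369/169 ≈ 8.1006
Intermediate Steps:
q(P, u) = -1 + 2*u (q(P, u) = (-1 + u) + u = -1 + 2*u)
s(j, V) = V/(-2 + j)
b = -3 (b = 1 - (7 - 3) = 1 - 4 = -3)
(c(-3, s(q(5, -5), -2)) + b)**2 = (-2/(-2 + (-1 + 2*(-5))) - 3)**2 = (-2/(-2 + (-1 - 10)) - 3)**2 = (-2/(-2 - 11) - 3)**2 = (-2/(-13) - 3)**2 = (-2*(-1/13) - 3)**2 = (2/13 - 3)**2 = (-37/13)**2 = 1369/169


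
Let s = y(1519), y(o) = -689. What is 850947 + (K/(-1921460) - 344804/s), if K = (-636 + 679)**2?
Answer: 1127219294805059/1323885940 ≈ 8.5145e+5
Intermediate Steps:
s = -689
K = 1849 (K = 43**2 = 1849)
850947 + (K/(-1921460) - 344804/s) = 850947 + (1849/(-1921460) - 344804/(-689)) = 850947 + (1849*(-1/1921460) - 344804*(-1/689)) = 850947 + (-1849/1921460 + 344804/689) = 850947 + 662525819879/1323885940 = 1127219294805059/1323885940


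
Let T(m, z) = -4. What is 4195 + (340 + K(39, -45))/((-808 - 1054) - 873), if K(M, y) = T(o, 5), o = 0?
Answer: 11472989/2735 ≈ 4194.9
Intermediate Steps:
K(M, y) = -4
4195 + (340 + K(39, -45))/((-808 - 1054) - 873) = 4195 + (340 - 4)/((-808 - 1054) - 873) = 4195 + 336/(-1862 - 873) = 4195 + 336/(-2735) = 4195 + 336*(-1/2735) = 4195 - 336/2735 = 11472989/2735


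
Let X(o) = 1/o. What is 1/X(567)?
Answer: 567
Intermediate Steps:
1/X(567) = 1/(1/567) = 567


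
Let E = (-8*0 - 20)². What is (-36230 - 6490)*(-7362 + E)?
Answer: 297416640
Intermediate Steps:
E = 400 (E = (0 - 20)² = (-20)² = 400)
(-36230 - 6490)*(-7362 + E) = (-36230 - 6490)*(-7362 + 400) = -42720*(-6962) = 297416640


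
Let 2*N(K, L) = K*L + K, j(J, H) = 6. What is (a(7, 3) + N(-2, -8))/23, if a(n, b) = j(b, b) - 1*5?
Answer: 8/23 ≈ 0.34783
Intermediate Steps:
N(K, L) = K/2 + K*L/2 (N(K, L) = (K*L + K)/2 = (K + K*L)/2 = K/2 + K*L/2)
a(n, b) = 1 (a(n, b) = 6 - 1*5 = 6 - 5 = 1)
(a(7, 3) + N(-2, -8))/23 = (1 + (1/2)*(-2)*(1 - 8))/23 = (1 + (1/2)*(-2)*(-7))/23 = (1 + 7)/23 = (1/23)*8 = 8/23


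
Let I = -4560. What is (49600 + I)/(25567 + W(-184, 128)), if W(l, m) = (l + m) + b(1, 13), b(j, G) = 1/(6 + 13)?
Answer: 85576/48471 ≈ 1.7655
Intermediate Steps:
b(j, G) = 1/19
W(l, m) = 1/19 + l + m (W(l, m) = (l + m) + 1/19 = 1/19 + l + m)
(49600 + I)/(25567 + W(-184, 128)) = (49600 - 4560)/(25567 + (1/19 - 184 + 128)) = 45040/(25567 - 1063/19) = 45040/(484710/19) = 45040*(19/484710) = 85576/48471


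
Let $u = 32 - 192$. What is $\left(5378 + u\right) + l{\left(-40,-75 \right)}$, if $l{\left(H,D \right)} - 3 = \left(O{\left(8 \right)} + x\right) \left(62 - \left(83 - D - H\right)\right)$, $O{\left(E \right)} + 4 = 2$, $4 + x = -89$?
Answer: $18141$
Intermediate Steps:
$x = -93$ ($x = -4 - 89 = -93$)
$O{\left(E \right)} = -2$ ($O{\left(E \right)} = -4 + 2 = -2$)
$u = -160$ ($u = 32 - 192 = -160$)
$l{\left(H,D \right)} = 1998 - 95 D - 95 H$ ($l{\left(H,D \right)} = 3 + \left(-2 - 93\right) \left(62 - \left(83 - D - H\right)\right) = 3 - 95 \left(62 - \left(83 - D - H\right)\right) = 3 - 95 \left(62 + \left(-83 + D + H\right)\right) = 3 - 95 \left(-21 + D + H\right) = 3 - \left(-1995 + 95 D + 95 H\right) = 1998 - 95 D - 95 H$)
$\left(5378 + u\right) + l{\left(-40,-75 \right)} = \left(5378 - 160\right) - -12923 = 5218 + \left(1998 + 7125 + 3800\right) = 5218 + 12923 = 18141$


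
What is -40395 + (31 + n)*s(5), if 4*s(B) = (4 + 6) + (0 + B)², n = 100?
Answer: -156995/4 ≈ -39249.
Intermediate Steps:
s(B) = 5/2 + B²/4 (s(B) = ((4 + 6) + (0 + B)²)/4 = (10 + B²)/4 = 5/2 + B²/4)
-40395 + (31 + n)*s(5) = -40395 + (31 + 100)*(5/2 + (¼)*5²) = -40395 + 131*(5/2 + (¼)*25) = -40395 + 131*(5/2 + 25/4) = -40395 + 131*(35/4) = -40395 + 4585/4 = -156995/4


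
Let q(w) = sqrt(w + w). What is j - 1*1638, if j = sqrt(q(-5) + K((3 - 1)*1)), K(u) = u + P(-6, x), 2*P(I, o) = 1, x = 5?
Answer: -1638 + sqrt(10 + 4*I*sqrt(10))/2 ≈ -1636.2 + 0.87497*I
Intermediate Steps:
P(I, o) = 1/2 (P(I, o) = (1/2)*1 = 1/2)
K(u) = 1/2 + u (K(u) = u + 1/2 = 1/2 + u)
q(w) = sqrt(2)*sqrt(w) (q(w) = sqrt(2*w) = sqrt(2)*sqrt(w))
j = sqrt(5/2 + I*sqrt(10)) (j = sqrt(sqrt(2)*sqrt(-5) + (1/2 + (3 - 1)*1)) = sqrt(sqrt(2)*(I*sqrt(5)) + (1/2 + 2*1)) = sqrt(I*sqrt(10) + (1/2 + 2)) = sqrt(I*sqrt(10) + 5/2) = sqrt(5/2 + I*sqrt(10)) ≈ 1.8071 + 0.87497*I)
j - 1*1638 = sqrt(10 + 4*I*sqrt(10))/2 - 1*1638 = sqrt(10 + 4*I*sqrt(10))/2 - 1638 = -1638 + sqrt(10 + 4*I*sqrt(10))/2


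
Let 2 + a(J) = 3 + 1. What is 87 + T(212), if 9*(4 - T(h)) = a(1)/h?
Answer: 86813/954 ≈ 90.999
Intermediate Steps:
a(J) = 2 (a(J) = -2 + (3 + 1) = -2 + 4 = 2)
T(h) = 4 - 2/(9*h)
87 + T(212) = 87 + (4 - 2/9/212) = 87 + (4 - 2/9*1/212) = 87 + (4 - 1/954) = 87 + 3815/954 = 86813/954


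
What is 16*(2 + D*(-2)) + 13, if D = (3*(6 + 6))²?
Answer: -41427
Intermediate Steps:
D = 1296 (D = (3*12)² = 36² = 1296)
16*(2 + D*(-2)) + 13 = 16*(2 + 1296*(-2)) + 13 = 16*(2 - 2592) + 13 = 16*(-2590) + 13 = -41440 + 13 = -41427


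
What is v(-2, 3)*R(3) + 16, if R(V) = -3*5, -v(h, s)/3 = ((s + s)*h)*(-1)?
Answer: 556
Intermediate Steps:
v(h, s) = 6*h*s (v(h, s) = -3*(s + s)*h*(-1) = -3*(2*s)*h*(-1) = -3*2*h*s*(-1) = -(-6)*h*s = 6*h*s)
R(V) = -15
v(-2, 3)*R(3) + 16 = (6*(-2)*3)*(-15) + 16 = -36*(-15) + 16 = 540 + 16 = 556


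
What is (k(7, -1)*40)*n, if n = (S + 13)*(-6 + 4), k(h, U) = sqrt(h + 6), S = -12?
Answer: -80*sqrt(13) ≈ -288.44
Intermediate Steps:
k(h, U) = sqrt(6 + h)
n = -2 (n = (-12 + 13)*(-6 + 4) = 1*(-2) = -2)
(k(7, -1)*40)*n = (sqrt(6 + 7)*40)*(-2) = (sqrt(13)*40)*(-2) = (40*sqrt(13))*(-2) = -80*sqrt(13)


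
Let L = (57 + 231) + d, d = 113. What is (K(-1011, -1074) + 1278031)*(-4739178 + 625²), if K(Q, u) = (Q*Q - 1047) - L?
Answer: -9996036175312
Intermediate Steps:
L = 401 (L = (57 + 231) + 113 = 288 + 113 = 401)
K(Q, u) = -1448 + Q² (K(Q, u) = (Q*Q - 1047) - 1*401 = (Q² - 1047) - 401 = (-1047 + Q²) - 401 = -1448 + Q²)
(K(-1011, -1074) + 1278031)*(-4739178 + 625²) = ((-1448 + (-1011)²) + 1278031)*(-4739178 + 625²) = ((-1448 + 1022121) + 1278031)*(-4739178 + 390625) = (1020673 + 1278031)*(-4348553) = 2298704*(-4348553) = -9996036175312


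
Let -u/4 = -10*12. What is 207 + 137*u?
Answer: 65967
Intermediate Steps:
u = 480 (u = -(-40)*12 = -4*(-120) = 480)
207 + 137*u = 207 + 137*480 = 207 + 65760 = 65967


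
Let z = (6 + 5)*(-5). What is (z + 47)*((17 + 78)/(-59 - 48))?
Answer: 760/107 ≈ 7.1028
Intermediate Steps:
z = -55 (z = 11*(-5) = -55)
(z + 47)*((17 + 78)/(-59 - 48)) = (-55 + 47)*((17 + 78)/(-59 - 48)) = -760/(-107) = -760*(-1)/107 = -8*(-95/107) = 760/107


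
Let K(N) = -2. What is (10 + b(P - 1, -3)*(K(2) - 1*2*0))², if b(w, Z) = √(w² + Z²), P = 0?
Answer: 140 - 40*√10 ≈ 13.509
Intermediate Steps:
b(w, Z) = √(Z² + w²)
(10 + b(P - 1, -3)*(K(2) - 1*2*0))² = (10 + √((-3)² + (0 - 1)²)*(-2 - 1*2*0))² = (10 + √(9 + (-1)²)*(-2 - 2*0))² = (10 + √(9 + 1)*(-2 + 0))² = (10 + √10*(-2))² = (10 - 2*√10)²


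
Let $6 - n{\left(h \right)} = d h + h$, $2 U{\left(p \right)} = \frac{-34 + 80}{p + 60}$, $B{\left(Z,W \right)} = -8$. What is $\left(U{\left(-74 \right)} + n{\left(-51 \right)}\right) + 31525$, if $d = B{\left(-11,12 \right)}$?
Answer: $\frac{436413}{14} \approx 31172.0$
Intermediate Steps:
$d = -8$
$U{\left(p \right)} = \frac{23}{60 + p}$ ($U{\left(p \right)} = \frac{\left(-34 + 80\right) \frac{1}{p + 60}}{2} = \frac{46 \frac{1}{60 + p}}{2} = \frac{23}{60 + p}$)
$n{\left(h \right)} = 6 + 7 h$ ($n{\left(h \right)} = 6 - \left(- 8 h + h\right) = 6 - - 7 h = 6 + 7 h$)
$\left(U{\left(-74 \right)} + n{\left(-51 \right)}\right) + 31525 = \left(\frac{23}{60 - 74} + \left(6 + 7 \left(-51\right)\right)\right) + 31525 = \left(\frac{23}{-14} + \left(6 - 357\right)\right) + 31525 = \left(23 \left(- \frac{1}{14}\right) - 351\right) + 31525 = \left(- \frac{23}{14} - 351\right) + 31525 = - \frac{4937}{14} + 31525 = \frac{436413}{14}$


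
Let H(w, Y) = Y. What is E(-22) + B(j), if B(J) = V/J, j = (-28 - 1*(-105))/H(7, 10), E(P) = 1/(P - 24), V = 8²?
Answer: 29363/3542 ≈ 8.2899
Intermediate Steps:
V = 64
E(P) = 1/(-24 + P)
j = 77/10 (j = (-28 - 1*(-105))/10 = (-28 + 105)*(⅒) = 77*(⅒) = 77/10 ≈ 7.7000)
B(J) = 64/J
E(-22) + B(j) = 1/(-24 - 22) + 64/(77/10) = 1/(-46) + 64*(10/77) = -1/46 + 640/77 = 29363/3542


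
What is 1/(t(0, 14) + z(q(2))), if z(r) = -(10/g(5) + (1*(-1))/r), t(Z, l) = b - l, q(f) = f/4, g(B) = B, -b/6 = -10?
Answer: 1/46 ≈ 0.021739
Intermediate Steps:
b = 60 (b = -6*(-10) = 60)
q(f) = f/4 (q(f) = f*(1/4) = f/4)
t(Z, l) = 60 - l
z(r) = -2 + 1/r (z(r) = -(10/5 + (1*(-1))/r) = -(10*(1/5) - 1/r) = -(2 - 1/r) = -2 + 1/r)
1/(t(0, 14) + z(q(2))) = 1/((60 - 1*14) + (-2 + 1/((1/4)*2))) = 1/((60 - 14) + (-2 + 1/(1/2))) = 1/(46 + (-2 + 2)) = 1/(46 + 0) = 1/46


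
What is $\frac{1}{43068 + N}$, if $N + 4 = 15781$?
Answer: $\frac{1}{58845} \approx 1.6994 \cdot 10^{-5}$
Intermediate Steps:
$N = 15777$ ($N = -4 + 15781 = 15777$)
$\frac{1}{43068 + N} = \frac{1}{43068 + 15777} = \frac{1}{58845}$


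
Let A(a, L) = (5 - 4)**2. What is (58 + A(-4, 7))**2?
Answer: 3481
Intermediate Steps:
A(a, L) = 1 (A(a, L) = 1**2 = 1)
(58 + A(-4, 7))**2 = (58 + 1)**2 = 59**2 = 3481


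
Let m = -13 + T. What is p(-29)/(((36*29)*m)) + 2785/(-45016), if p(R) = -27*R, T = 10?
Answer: -14039/45016 ≈ -0.31187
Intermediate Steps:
m = -3 (m = -13 + 10 = -3)
p(-29)/(((36*29)*m)) + 2785/(-45016) = (-27*(-29))/(((36*29)*(-3))) + 2785/(-45016) = 783/((1044*(-3))) + 2785*(-1/45016) = 783/(-3132) - 2785/45016 = 783*(-1/3132) - 2785/45016 = -¼ - 2785/45016 = -14039/45016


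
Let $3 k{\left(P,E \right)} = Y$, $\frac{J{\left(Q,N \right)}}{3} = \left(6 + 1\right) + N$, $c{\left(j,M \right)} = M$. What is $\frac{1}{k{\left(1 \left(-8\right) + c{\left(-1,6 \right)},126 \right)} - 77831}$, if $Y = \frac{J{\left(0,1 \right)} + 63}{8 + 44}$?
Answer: $- \frac{52}{4047183} \approx -1.2848 \cdot 10^{-5}$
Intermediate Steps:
$J{\left(Q,N \right)} = 21 + 3 N$ ($J{\left(Q,N \right)} = 3 \left(\left(6 + 1\right) + N\right) = 3 \left(7 + N\right) = 21 + 3 N$)
$Y = \frac{87}{52}$ ($Y = \frac{\left(21 + 3 \cdot 1\right) + 63}{8 + 44} = \frac{\left(21 + 3\right) + 63}{52} = \left(24 + 63\right) \frac{1}{52} = 87 \cdot \frac{1}{52} = \frac{87}{52} \approx 1.6731$)
$k{\left(P,E \right)} = \frac{29}{52}$ ($k{\left(P,E \right)} = \frac{1}{3} \cdot \frac{87}{52} = \frac{29}{52}$)
$\frac{1}{k{\left(1 \left(-8\right) + c{\left(-1,6 \right)},126 \right)} - 77831} = \frac{1}{\frac{29}{52} - 77831} = \frac{1}{- \frac{4047183}{52}} = - \frac{52}{4047183}$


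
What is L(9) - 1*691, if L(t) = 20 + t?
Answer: -662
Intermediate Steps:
L(9) - 1*691 = (20 + 9) - 1*691 = 29 - 691 = -662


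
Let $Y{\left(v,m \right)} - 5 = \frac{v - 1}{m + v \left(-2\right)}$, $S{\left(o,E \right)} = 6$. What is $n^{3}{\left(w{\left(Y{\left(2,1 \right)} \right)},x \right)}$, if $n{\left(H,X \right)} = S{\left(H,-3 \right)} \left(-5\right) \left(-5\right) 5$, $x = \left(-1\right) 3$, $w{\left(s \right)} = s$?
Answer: $421875000$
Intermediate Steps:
$Y{\left(v,m \right)} = 5 + \frac{-1 + v}{m - 2 v}$ ($Y{\left(v,m \right)} = 5 + \frac{v - 1}{m + v \left(-2\right)} = 5 + \frac{-1 + v}{m - 2 v}$)
$x = -3$
$n{\left(H,X \right)} = 750$ ($n{\left(H,X \right)} = 6 \left(-5\right) \left(-5\right) 5 = 6 \cdot 25 \cdot 5 = 6 \cdot 125 = 750$)
$n^{3}{\left(w{\left(Y{\left(2,1 \right)} \right)},x \right)} = 750^{3} = 421875000$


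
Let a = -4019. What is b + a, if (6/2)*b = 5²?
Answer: -12032/3 ≈ -4010.7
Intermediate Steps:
b = 25/3 (b = (⅓)*5² = (⅓)*25 = 25/3 ≈ 8.3333)
b + a = 25/3 - 4019 = -12032/3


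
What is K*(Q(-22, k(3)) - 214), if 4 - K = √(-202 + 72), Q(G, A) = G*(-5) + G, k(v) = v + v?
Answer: -504 + 126*I*√130 ≈ -504.0 + 1436.6*I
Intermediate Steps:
k(v) = 2*v
Q(G, A) = -4*G (Q(G, A) = -5*G + G = -4*G)
K = 4 - I*√130 (K = 4 - √(-202 + 72) = 4 - √(-130) = 4 - I*√130 ≈ 4.0 - 11.402*I)
K*(Q(-22, k(3)) - 214) = (4 - I*√130)*(-4*(-22) - 214) = (4 - I*√130)*(88 - 214) = (4 - I*√130)*(-126) = -504 + 126*I*√130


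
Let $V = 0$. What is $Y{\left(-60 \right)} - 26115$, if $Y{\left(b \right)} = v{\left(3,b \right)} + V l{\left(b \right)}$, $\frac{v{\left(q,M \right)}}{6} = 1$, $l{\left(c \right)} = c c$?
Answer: $-26109$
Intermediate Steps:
$l{\left(c \right)} = c^{2}$
$v{\left(q,M \right)} = 6$ ($v{\left(q,M \right)} = 6 \cdot 1 = 6$)
$Y{\left(b \right)} = 6$ ($Y{\left(b \right)} = 6 + 0 b^{2} = 6 + 0 = 6$)
$Y{\left(-60 \right)} - 26115 = 6 - 26115 = -26109$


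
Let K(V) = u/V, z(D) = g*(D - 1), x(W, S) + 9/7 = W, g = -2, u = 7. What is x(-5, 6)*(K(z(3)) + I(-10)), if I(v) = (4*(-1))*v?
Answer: -1683/7 ≈ -240.43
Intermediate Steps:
x(W, S) = -9/7 + W
I(v) = -4*v
z(D) = 2 - 2*D (z(D) = -2*(D - 1) = -2*(-1 + D) = 2 - 2*D)
K(V) = 7/V
x(-5, 6)*(K(z(3)) + I(-10)) = (-9/7 - 5)*(7/(2 - 2*3) - 4*(-10)) = -44*(7/(2 - 6) + 40)/7 = -44*(7/(-4) + 40)/7 = -44*(7*(-1/4) + 40)/7 = -44*(-7/4 + 40)/7 = -44/7*153/4 = -1683/7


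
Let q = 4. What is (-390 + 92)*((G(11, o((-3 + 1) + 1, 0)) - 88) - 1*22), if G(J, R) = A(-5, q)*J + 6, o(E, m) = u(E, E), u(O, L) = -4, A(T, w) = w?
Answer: 17880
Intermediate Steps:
o(E, m) = -4
G(J, R) = 6 + 4*J (G(J, R) = 4*J + 6 = 6 + 4*J)
(-390 + 92)*((G(11, o((-3 + 1) + 1, 0)) - 88) - 1*22) = (-390 + 92)*(((6 + 4*11) - 88) - 1*22) = -298*(((6 + 44) - 88) - 22) = -298*((50 - 88) - 22) = -298*(-38 - 22) = -298*(-60) = 17880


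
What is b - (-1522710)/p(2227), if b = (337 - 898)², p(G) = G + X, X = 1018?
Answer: 204558471/649 ≈ 3.1519e+5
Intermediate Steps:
p(G) = 1018 + G (p(G) = G + 1018 = 1018 + G)
b = 314721 (b = (-561)² = 314721)
b - (-1522710)/p(2227) = 314721 - (-1522710)/(1018 + 2227) = 314721 - (-1522710)/3245 = 314721 - 1*(-304542/649) = 314721 + 304542/649 = 204558471/649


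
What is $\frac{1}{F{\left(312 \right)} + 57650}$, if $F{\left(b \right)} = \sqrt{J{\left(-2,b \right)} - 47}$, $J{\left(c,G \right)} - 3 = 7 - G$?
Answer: $\frac{57650}{3323522849} - \frac{i \sqrt{349}}{3323522849} \approx 1.7346 \cdot 10^{-5} - 5.621 \cdot 10^{-9} i$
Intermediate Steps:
$J{\left(c,G \right)} = 10 - G$ ($J{\left(c,G \right)} = 3 - \left(-7 + G\right) = 10 - G$)
$F{\left(b \right)} = \sqrt{-37 - b}$ ($F{\left(b \right)} = \sqrt{\left(10 - b\right) - 47} = \sqrt{-37 - b}$)
$\frac{1}{F{\left(312 \right)} + 57650} = \frac{1}{\sqrt{-37 - 312} + 57650} = \frac{1}{\sqrt{-349} + 57650} = \frac{1}{i \sqrt{349} + 57650} = \frac{1}{57650 + i \sqrt{349}}$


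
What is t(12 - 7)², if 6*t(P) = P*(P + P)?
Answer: 625/9 ≈ 69.444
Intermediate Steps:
t(P) = P²/3 (t(P) = (P*(P + P))/6 = (P*(2*P))/6 = (2*P²)/6 = P²/3)
t(12 - 7)² = ((12 - 7)²/3)² = ((⅓)*5²)² = ((⅓)*25)² = (25/3)² = 625/9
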